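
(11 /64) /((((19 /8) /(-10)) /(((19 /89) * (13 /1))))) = -2.01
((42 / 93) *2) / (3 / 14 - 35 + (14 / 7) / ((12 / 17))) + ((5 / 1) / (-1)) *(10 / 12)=-523553 / 124806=-4.19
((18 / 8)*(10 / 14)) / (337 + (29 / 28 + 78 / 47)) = 235 / 49671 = 0.00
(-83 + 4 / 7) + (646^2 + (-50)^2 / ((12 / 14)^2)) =26500090 / 63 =420636.35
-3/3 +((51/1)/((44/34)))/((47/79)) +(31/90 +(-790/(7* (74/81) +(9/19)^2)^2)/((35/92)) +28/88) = 225891132386989249/12202753317726510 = 18.51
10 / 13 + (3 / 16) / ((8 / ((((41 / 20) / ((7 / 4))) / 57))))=851733 / 1106560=0.77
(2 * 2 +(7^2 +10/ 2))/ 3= 58/ 3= 19.33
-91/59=-1.54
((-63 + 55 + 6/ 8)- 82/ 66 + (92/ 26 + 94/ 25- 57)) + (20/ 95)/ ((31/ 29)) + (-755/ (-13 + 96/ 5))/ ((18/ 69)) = -13260650719/ 25268100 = -524.80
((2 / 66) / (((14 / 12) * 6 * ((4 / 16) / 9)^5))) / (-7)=-20155392 / 539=-37394.05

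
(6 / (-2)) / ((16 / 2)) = -3 / 8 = -0.38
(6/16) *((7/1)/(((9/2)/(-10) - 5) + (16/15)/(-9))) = -0.47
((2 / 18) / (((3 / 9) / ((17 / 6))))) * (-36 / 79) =-34 / 79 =-0.43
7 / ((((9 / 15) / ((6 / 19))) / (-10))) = -36.84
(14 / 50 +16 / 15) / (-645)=-101 / 48375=-0.00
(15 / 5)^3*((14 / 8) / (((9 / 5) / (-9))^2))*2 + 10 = 4745 / 2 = 2372.50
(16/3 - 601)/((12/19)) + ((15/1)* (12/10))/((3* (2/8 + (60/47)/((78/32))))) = -63677219/68076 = -935.38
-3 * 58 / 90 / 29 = -1 / 15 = -0.07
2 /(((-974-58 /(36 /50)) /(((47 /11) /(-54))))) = 47 /313203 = 0.00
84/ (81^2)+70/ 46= 77189/ 50301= 1.53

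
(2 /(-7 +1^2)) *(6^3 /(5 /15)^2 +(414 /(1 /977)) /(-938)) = -236499 /469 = -504.26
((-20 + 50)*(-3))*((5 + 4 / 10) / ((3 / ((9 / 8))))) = -729 / 4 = -182.25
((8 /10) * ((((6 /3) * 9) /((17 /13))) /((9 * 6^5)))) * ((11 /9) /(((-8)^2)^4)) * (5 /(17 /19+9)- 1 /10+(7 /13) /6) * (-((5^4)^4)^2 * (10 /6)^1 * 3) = -929641537368297576904296875 /1407202816425984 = -660630810652.73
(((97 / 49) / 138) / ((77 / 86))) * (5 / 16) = 20855 / 4165392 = 0.01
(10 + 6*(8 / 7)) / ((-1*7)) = -118 / 49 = -2.41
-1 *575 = -575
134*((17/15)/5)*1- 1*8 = 1678/75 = 22.37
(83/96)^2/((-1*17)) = -6889/156672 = -0.04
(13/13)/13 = 1/13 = 0.08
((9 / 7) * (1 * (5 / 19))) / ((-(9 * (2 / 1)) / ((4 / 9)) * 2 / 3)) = -5 / 399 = -0.01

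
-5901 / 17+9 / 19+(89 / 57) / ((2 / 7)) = -661205 / 1938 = -341.18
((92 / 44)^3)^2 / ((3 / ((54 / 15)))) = 888215334 / 8857805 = 100.27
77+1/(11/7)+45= 1349/11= 122.64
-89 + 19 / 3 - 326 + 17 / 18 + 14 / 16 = -29293 / 72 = -406.85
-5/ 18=-0.28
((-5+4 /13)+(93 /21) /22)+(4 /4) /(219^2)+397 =37687899685 /96017922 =392.51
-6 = -6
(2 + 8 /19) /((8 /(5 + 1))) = 1.82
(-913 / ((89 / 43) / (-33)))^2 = 1678442029209 / 7921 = 211897743.87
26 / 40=13 / 20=0.65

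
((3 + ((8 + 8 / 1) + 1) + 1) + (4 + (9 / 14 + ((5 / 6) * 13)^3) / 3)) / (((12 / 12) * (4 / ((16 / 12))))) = 2036747 / 13608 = 149.67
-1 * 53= -53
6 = 6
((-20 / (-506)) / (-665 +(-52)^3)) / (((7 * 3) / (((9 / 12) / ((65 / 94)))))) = -47 / 3252528279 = -0.00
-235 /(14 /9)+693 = 541.93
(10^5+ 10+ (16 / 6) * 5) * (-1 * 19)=-5701330 / 3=-1900443.33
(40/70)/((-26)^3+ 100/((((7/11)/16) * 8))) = -1/30208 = -0.00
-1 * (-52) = 52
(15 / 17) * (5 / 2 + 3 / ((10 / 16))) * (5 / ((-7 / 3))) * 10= -16425 / 119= -138.03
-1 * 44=-44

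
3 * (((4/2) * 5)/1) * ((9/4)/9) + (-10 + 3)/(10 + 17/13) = 289/42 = 6.88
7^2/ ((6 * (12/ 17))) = 833/ 72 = 11.57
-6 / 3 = -2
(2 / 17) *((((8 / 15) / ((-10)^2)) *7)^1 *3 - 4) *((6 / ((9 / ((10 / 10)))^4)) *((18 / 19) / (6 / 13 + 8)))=-104 / 2220625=-0.00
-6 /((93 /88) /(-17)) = 2992 /31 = 96.52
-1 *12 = -12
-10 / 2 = -5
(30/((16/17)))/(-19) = -255/152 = -1.68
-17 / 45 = -0.38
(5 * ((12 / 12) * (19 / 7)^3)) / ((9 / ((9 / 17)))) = 34295 / 5831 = 5.88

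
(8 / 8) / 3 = 1 / 3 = 0.33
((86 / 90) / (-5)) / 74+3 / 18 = 1366 / 8325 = 0.16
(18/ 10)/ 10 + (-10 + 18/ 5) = -311/ 50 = -6.22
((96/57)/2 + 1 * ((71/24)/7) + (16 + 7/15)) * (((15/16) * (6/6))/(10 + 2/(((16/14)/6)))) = 282993/348992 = 0.81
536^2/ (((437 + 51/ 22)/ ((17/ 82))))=53724352/ 396265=135.58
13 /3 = 4.33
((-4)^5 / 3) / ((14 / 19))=-9728 / 21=-463.24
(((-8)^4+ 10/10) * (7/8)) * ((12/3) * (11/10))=315469/20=15773.45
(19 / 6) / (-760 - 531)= -0.00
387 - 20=367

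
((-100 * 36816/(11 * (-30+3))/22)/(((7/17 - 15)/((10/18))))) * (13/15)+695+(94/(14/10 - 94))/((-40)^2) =45673013304629/67523401440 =676.40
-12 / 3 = -4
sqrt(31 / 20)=sqrt(155) / 10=1.24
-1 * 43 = -43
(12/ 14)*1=6/ 7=0.86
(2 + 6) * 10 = 80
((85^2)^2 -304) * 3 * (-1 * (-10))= 1566009630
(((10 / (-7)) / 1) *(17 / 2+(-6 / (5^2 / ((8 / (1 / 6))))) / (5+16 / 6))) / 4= -2.50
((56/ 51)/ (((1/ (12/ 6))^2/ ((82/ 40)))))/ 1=2296/ 255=9.00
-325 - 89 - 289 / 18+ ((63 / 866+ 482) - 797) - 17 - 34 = -3101945 / 3897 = -795.98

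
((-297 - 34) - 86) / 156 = -139 / 52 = -2.67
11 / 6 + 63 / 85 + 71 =37523 / 510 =73.57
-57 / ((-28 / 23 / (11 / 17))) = 14421 / 476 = 30.30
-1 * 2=-2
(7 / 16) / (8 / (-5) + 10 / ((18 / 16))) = 315 / 5248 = 0.06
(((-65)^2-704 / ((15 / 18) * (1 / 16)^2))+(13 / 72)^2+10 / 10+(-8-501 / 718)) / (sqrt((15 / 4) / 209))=-1973198257829 * sqrt(3135) / 69789600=-1583065.14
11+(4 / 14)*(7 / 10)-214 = -202.80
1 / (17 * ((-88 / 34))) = -1 / 44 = -0.02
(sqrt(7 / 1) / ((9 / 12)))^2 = 112 / 9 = 12.44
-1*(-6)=6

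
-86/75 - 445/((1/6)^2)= -16021.15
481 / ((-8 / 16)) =-962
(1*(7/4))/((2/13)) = 91/8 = 11.38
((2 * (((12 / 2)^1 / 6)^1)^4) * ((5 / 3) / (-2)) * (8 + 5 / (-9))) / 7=-335 / 189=-1.77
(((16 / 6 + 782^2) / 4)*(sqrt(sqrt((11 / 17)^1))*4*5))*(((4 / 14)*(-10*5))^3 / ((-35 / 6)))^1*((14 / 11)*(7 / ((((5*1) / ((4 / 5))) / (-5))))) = -9768633335.95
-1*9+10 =1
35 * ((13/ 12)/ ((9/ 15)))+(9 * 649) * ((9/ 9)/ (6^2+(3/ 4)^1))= 391843/ 1764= 222.13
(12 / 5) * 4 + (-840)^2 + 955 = 3532823 / 5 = 706564.60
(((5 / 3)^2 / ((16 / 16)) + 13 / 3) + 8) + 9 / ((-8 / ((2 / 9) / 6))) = 1085 / 72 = 15.07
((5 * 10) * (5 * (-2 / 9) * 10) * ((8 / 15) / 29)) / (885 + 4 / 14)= -56000 / 4852251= -0.01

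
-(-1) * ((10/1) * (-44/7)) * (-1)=440/7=62.86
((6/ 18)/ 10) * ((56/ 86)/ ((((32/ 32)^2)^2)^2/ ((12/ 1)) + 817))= 56/ 2108075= 0.00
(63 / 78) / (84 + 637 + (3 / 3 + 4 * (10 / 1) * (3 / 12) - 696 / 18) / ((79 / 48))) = 1659 / 1446406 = 0.00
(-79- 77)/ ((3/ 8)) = -416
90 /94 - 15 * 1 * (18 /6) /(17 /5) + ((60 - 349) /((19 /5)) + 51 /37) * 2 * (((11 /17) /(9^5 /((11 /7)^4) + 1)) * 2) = -489721579177174 /39821871109565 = -12.30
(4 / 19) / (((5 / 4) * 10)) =8 / 475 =0.02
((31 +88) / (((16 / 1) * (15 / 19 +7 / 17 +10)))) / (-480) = -38437 / 27786240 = -0.00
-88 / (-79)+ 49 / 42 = 1081 / 474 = 2.28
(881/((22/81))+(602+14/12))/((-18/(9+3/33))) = -1942.85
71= 71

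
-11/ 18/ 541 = -11/ 9738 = -0.00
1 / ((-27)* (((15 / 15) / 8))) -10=-278 / 27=-10.30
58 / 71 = 0.82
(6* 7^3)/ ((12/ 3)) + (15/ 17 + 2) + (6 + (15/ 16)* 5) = 143635/ 272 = 528.07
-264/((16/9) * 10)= -297/20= -14.85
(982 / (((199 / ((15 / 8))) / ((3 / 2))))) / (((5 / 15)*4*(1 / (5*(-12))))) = -994275 / 1592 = -624.54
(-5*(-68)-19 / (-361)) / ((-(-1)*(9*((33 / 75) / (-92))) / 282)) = -1396868200 / 627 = -2227859.97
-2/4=-1/2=-0.50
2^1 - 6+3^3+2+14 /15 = 389 /15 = 25.93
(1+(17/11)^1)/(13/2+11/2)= 7/33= 0.21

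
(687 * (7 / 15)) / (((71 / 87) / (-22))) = -3068142 / 355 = -8642.65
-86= -86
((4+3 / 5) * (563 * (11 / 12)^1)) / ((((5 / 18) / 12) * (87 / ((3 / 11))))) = 233082 / 725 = 321.49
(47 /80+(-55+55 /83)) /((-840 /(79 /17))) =28195021 /94819200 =0.30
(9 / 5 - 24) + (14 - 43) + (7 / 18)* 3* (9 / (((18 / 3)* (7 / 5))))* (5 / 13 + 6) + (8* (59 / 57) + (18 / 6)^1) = -473329 / 14820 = -31.94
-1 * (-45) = 45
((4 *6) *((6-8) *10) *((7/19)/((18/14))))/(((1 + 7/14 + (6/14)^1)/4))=-285.28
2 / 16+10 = 81 / 8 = 10.12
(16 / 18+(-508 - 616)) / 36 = -2527 / 81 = -31.20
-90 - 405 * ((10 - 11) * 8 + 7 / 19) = 57015 / 19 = 3000.79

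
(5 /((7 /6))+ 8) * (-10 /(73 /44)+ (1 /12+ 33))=1019143 /3066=332.40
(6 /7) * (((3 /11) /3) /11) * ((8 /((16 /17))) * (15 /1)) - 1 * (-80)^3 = 433664765 /847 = 512000.90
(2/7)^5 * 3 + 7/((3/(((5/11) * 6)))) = 1177546/184877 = 6.37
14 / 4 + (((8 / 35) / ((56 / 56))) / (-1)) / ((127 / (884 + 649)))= 941 / 1270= 0.74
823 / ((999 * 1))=823 / 999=0.82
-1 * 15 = -15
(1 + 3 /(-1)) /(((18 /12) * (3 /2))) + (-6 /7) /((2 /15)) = -461 /63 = -7.32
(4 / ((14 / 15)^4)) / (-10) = -10125 / 19208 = -0.53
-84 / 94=-42 / 47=-0.89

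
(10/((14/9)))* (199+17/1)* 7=9720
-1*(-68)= 68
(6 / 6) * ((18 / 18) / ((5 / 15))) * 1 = 3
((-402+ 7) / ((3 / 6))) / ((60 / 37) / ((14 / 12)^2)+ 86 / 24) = -17187240 / 103879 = -165.45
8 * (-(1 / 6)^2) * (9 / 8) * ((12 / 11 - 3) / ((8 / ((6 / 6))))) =21 / 352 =0.06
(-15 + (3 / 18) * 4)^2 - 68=1237 / 9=137.44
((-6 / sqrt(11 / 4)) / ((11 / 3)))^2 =1296 / 1331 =0.97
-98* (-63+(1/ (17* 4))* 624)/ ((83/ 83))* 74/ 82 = 3317790/ 697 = 4760.10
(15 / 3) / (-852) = -5 / 852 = -0.01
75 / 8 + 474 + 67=4403 / 8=550.38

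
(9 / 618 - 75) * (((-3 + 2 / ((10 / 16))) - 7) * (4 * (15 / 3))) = 1050396 / 103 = 10198.02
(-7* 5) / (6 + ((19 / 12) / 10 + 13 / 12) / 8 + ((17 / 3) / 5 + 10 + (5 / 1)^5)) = -33600 / 3016597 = -0.01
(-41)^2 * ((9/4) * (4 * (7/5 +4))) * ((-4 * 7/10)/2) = -114375.24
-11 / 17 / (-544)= 11 / 9248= 0.00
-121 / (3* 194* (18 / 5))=-605 / 10476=-0.06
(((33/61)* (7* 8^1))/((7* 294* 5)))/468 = 11/1748565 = 0.00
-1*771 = -771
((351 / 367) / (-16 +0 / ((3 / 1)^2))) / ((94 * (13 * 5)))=-27 / 2759840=-0.00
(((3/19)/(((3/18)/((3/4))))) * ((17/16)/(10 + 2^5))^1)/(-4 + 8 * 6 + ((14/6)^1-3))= 459/1106560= 0.00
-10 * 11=-110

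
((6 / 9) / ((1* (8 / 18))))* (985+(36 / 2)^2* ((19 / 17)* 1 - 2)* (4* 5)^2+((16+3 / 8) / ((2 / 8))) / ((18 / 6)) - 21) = -11563445 / 68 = -170050.66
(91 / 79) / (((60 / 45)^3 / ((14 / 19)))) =17199 / 48032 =0.36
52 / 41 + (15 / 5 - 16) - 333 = -14134 / 41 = -344.73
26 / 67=0.39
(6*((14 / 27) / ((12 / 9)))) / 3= 7 / 9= 0.78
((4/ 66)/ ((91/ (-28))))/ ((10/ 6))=-8/ 715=-0.01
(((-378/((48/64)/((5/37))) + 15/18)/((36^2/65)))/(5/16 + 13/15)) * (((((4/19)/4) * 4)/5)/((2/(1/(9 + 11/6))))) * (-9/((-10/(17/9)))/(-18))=50779/96689214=0.00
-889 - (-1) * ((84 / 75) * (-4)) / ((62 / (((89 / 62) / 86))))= -918404921 / 1033075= -889.00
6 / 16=3 / 8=0.38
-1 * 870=-870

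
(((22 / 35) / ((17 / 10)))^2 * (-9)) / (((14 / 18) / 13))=-20.57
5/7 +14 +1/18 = 1861/126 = 14.77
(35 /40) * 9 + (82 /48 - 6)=43 /12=3.58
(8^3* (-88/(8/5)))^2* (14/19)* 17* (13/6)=1226748723200/57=21521907424.56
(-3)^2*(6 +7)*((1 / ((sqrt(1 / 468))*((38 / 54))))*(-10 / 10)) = -18954*sqrt(13) / 19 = -3596.82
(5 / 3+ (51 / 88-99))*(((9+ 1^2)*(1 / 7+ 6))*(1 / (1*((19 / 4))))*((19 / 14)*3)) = -784535 / 154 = -5094.38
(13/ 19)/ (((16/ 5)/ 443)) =28795/ 304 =94.72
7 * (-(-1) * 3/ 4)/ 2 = 21/ 8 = 2.62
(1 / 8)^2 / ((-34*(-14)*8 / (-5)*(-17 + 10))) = 5 / 1705984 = 0.00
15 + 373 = 388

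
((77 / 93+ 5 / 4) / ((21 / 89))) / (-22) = -68797 / 171864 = -0.40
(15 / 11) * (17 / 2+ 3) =345 / 22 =15.68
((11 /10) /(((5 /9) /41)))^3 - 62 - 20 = 66863727379 /125000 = 534909.82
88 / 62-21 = -607 / 31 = -19.58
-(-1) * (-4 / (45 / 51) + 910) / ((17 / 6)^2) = 162984 / 1445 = 112.79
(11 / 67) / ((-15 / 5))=-11 / 201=-0.05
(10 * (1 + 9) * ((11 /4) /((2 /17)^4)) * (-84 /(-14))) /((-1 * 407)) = -6264075 /296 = -21162.42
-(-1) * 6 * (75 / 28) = 225 / 14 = 16.07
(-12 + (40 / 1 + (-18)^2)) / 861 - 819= -704807 / 861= -818.59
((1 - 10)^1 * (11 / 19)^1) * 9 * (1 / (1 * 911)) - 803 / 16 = -50.24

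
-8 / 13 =-0.62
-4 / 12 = -1 / 3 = -0.33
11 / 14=0.79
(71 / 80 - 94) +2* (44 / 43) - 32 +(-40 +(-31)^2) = 2744893 / 3440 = 797.93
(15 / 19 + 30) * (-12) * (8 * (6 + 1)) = -393120 / 19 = -20690.53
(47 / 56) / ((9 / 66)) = 517 / 84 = 6.15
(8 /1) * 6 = 48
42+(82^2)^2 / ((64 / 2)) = 2825845 / 2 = 1412922.50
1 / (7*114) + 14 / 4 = 1397 / 399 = 3.50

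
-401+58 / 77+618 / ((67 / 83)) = 1884765 / 5159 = 365.34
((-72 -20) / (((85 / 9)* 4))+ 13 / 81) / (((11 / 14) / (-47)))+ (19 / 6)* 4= 11264906 / 75735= 148.74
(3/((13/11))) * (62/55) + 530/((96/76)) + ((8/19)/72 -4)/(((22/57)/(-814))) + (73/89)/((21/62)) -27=8821.53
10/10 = 1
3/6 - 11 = -21/2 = -10.50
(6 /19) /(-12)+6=227 /38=5.97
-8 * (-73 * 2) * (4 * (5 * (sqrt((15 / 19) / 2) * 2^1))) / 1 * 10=233600 * sqrt(570) / 19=293532.82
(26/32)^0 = 1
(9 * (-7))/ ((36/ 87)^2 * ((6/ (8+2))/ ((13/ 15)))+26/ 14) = -4821453/ 151201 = -31.89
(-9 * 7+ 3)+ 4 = -56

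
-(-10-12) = 22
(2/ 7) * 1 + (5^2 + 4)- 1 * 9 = 142/ 7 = 20.29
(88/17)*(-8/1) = -704/17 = -41.41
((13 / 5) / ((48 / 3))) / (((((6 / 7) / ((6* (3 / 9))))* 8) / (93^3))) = 24398829 / 640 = 38123.17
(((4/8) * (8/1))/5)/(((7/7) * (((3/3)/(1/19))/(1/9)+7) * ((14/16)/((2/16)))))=2/3115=0.00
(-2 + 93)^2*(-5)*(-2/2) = 41405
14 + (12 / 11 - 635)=-6819 / 11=-619.91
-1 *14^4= -38416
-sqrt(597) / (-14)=sqrt(597) / 14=1.75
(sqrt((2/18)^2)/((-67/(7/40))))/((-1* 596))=7/14375520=0.00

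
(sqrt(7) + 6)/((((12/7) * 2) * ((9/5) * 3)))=35 * sqrt(7)/648 + 35/108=0.47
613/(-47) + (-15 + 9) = -895/47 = -19.04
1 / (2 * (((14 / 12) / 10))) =30 / 7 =4.29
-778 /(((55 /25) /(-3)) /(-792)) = -840240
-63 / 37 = -1.70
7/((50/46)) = 161/25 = 6.44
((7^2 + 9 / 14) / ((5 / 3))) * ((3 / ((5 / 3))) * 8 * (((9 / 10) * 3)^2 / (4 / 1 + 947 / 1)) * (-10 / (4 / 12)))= -5471874 / 55475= -98.64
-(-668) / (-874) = -334 / 437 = -0.76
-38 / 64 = -19 / 32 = -0.59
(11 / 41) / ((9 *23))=11 / 8487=0.00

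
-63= -63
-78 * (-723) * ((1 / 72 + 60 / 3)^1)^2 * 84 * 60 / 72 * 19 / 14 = 2145949383.45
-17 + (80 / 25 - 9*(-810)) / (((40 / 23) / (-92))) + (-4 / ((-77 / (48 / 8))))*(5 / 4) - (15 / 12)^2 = -385828.45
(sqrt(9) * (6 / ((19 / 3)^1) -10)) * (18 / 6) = -1548 / 19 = -81.47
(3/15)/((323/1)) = 1/1615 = 0.00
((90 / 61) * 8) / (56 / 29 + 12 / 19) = 99180 / 21533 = 4.61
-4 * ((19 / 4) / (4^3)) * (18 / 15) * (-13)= 741 / 160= 4.63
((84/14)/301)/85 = 0.00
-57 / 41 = -1.39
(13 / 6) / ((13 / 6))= 1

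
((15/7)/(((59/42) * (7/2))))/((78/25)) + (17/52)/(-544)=95587/687232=0.14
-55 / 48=-1.15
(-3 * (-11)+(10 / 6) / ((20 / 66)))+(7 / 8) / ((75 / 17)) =23219 / 600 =38.70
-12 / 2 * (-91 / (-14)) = -39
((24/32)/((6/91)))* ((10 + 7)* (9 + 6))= 23205/8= 2900.62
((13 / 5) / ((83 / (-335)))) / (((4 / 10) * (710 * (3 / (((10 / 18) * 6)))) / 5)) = -21775 / 106074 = -0.21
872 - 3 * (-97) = 1163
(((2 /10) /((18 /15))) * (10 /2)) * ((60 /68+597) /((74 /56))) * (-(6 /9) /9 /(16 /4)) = -118580 /16983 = -6.98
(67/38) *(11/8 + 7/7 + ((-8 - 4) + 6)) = -1943/304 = -6.39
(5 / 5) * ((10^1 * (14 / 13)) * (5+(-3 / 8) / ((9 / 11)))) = 3815 / 78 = 48.91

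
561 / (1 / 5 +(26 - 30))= -2805 / 19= -147.63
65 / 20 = 3.25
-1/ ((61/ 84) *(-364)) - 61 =-48370/ 793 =-61.00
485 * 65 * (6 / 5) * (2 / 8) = 18915 / 2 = 9457.50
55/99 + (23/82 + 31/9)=351/82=4.28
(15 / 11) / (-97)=-15 / 1067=-0.01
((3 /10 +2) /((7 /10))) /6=23 /42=0.55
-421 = -421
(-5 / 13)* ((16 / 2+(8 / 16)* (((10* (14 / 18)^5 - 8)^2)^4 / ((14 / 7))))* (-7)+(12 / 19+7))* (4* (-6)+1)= -281306911704116267458035415801598091472380650965 / 36508780865343443059072552920976674507447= -7705185.03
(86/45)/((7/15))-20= -334/21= -15.90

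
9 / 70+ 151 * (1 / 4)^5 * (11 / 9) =0.31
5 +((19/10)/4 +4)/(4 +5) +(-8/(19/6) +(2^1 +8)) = 88721/6840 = 12.97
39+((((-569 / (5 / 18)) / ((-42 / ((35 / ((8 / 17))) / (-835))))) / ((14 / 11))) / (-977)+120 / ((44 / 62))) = 209147243859 / 1005059440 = 208.09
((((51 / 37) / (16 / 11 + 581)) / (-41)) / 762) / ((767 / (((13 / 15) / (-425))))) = 11 / 54620704925250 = 0.00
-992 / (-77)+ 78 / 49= 7802 / 539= 14.47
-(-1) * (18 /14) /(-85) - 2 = -1199 /595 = -2.02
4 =4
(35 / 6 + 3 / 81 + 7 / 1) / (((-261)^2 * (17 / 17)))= 695 / 3678534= 0.00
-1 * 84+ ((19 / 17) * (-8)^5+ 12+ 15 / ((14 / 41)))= -8722969 / 238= -36651.13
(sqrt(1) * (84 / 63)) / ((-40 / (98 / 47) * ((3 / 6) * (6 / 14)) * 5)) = -686 / 10575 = -0.06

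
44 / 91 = 0.48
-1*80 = -80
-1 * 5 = -5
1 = 1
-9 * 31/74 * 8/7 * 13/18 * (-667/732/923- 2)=41910109/6730374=6.23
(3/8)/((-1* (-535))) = 3/4280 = 0.00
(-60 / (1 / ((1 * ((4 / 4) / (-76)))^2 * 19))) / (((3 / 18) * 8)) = -45 / 304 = -0.15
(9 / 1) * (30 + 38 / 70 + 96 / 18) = 11301 / 35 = 322.89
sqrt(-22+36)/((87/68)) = 68 *sqrt(14)/87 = 2.92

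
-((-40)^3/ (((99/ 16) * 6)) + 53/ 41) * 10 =209762590/ 12177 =17226.13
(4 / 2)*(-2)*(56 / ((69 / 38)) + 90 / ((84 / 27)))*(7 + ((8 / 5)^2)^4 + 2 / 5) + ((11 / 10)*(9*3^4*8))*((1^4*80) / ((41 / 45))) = 1421402676621002 / 2578515625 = 551248.42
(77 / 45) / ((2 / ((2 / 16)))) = 77 / 720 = 0.11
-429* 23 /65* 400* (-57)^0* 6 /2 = -182160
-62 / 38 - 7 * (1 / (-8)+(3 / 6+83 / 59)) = -126485 / 8968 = -14.10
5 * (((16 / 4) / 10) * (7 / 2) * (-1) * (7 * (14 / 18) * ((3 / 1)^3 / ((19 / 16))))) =-16464 / 19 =-866.53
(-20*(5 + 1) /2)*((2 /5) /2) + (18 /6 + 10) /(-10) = -133 /10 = -13.30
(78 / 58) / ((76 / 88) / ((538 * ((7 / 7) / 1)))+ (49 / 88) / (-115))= -3217240 / 7743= -415.50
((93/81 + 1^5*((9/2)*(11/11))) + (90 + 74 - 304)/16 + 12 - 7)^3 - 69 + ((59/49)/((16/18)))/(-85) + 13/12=-320540025359/5246700480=-61.09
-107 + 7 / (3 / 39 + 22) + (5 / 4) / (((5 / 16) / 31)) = 710 / 41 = 17.32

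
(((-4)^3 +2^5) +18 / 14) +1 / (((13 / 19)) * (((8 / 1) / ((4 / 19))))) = -5583 / 182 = -30.68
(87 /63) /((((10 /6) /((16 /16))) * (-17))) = -29 /595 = -0.05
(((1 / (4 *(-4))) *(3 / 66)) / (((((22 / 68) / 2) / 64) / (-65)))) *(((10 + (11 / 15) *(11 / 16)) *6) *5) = 2785705 / 121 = 23022.36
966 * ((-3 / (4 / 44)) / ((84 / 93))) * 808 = -28517148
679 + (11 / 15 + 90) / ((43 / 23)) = 469258 / 645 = 727.53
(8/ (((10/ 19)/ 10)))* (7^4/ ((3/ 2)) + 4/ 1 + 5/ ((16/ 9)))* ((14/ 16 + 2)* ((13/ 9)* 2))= 438340279/ 216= 2029353.14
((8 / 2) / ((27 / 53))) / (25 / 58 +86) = 12296 / 135351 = 0.09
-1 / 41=-0.02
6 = 6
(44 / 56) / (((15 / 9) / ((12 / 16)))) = 99 / 280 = 0.35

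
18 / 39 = 6 / 13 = 0.46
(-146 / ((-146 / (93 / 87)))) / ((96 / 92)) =713 / 696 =1.02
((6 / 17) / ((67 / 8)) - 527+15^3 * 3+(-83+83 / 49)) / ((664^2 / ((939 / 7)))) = 249369551103 / 86123963296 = 2.90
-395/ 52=-7.60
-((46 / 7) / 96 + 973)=-326951 / 336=-973.07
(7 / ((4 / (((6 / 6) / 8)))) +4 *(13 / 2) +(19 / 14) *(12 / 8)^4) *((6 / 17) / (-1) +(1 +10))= 19729 / 56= 352.30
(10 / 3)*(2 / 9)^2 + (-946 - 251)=-290831 / 243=-1196.84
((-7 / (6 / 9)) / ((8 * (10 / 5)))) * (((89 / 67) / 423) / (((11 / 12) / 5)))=-0.01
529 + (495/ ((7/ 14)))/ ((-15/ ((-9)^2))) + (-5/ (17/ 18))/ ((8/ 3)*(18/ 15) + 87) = -36932389/ 7667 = -4817.06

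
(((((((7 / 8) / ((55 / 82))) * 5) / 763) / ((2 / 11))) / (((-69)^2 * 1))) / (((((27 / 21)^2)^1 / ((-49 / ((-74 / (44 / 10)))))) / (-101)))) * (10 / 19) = -109367951 / 118202051628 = -0.00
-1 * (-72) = 72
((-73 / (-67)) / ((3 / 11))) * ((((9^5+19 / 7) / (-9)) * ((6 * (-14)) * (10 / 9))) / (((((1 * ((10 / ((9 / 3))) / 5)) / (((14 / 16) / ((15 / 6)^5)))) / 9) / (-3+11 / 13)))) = -1040931495296 / 1633125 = -637386.30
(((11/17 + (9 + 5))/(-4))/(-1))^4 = 3844124001/21381376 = 179.79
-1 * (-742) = 742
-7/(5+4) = -7/9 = -0.78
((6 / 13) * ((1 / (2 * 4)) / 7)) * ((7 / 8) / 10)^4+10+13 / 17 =389775377493 / 36208640000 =10.76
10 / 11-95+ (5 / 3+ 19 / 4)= -11573 / 132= -87.67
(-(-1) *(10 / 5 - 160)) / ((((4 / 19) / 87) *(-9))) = 43529 / 6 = 7254.83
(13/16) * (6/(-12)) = -13/32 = -0.41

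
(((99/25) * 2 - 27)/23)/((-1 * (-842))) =-477/484150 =-0.00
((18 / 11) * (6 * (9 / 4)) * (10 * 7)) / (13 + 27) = 1701 / 44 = 38.66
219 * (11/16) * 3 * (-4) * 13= -93951/4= -23487.75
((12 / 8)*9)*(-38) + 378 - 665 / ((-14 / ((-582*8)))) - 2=-221297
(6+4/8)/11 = 13/22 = 0.59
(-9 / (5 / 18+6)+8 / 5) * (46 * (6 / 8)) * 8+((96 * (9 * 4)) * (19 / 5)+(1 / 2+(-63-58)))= 14755787 / 1130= 13058.22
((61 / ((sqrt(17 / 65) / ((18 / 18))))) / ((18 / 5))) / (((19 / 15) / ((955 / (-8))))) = -1456375 * sqrt(1105) / 15504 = -3122.56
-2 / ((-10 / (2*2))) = 4 / 5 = 0.80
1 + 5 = 6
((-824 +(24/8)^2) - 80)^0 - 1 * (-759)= 760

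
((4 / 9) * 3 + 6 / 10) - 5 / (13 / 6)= -73 / 195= -0.37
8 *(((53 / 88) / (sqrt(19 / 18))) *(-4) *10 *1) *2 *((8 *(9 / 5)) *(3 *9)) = -4945536 *sqrt(38) / 209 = -145867.61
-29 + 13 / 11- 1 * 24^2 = -6642 / 11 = -603.82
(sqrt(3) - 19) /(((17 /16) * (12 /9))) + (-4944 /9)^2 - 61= 301693.92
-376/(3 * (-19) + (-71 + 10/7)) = 1316/443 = 2.97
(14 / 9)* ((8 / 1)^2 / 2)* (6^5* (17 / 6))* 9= 9870336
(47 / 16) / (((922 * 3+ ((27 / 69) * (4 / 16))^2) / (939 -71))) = 21581084 / 23411505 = 0.92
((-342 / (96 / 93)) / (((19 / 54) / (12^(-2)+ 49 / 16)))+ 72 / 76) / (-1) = 3513411 / 1216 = 2889.32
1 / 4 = 0.25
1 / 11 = 0.09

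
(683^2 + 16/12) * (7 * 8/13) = 78370376/39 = 2009496.82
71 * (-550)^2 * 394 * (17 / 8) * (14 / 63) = 35964073750 / 9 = 3996008194.44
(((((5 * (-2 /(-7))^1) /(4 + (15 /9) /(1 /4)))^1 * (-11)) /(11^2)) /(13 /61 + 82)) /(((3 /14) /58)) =-1769 /44132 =-0.04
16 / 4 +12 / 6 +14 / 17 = 116 / 17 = 6.82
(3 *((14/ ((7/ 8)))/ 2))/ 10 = 2.40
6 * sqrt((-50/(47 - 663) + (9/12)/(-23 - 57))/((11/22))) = 3 * sqrt(1362130)/1540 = 2.27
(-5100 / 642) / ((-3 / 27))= 7650 / 107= 71.50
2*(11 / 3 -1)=16 / 3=5.33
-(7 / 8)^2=-49 / 64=-0.77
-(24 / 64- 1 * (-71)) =-71.38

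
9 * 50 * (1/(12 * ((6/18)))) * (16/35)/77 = 360/539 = 0.67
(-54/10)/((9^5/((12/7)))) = -4/25515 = -0.00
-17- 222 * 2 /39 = -369 /13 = -28.38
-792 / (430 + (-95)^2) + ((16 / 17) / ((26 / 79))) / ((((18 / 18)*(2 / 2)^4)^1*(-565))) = -20973728 / 236119715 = -0.09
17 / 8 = 2.12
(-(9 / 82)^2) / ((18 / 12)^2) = -9 / 1681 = -0.01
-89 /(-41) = 89 /41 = 2.17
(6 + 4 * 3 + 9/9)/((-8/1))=-19/8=-2.38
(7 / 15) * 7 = 49 / 15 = 3.27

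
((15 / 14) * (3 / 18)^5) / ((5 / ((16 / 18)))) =1 / 40824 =0.00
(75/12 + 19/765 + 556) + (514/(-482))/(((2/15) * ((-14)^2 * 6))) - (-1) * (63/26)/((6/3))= 1058805211843/1879048080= 563.48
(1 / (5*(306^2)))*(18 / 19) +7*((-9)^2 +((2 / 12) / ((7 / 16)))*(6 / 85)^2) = 1401061487 / 2470950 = 567.01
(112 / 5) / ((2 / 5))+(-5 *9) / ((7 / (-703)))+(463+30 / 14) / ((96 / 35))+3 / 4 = 99658 / 21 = 4745.62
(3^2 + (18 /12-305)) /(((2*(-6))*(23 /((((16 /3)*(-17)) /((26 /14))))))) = -140182 /2691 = -52.09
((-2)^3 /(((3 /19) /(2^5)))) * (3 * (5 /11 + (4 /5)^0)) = -77824 /11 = -7074.91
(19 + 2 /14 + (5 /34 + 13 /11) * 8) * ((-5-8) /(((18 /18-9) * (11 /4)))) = 253331 /14399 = 17.59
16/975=0.02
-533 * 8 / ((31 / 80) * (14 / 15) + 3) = -2558400 / 2017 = -1268.42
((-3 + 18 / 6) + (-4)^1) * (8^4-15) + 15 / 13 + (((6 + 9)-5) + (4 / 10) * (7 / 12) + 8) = -6358799 / 390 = -16304.61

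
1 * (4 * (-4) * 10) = -160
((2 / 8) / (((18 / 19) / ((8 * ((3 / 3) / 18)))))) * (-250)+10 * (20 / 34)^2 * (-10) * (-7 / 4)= 731125 / 23409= 31.23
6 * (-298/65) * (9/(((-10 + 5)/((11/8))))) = 44253/650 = 68.08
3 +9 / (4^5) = 3081 / 1024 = 3.01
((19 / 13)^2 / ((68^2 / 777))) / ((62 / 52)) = 280497 / 931736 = 0.30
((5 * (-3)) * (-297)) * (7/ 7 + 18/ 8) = 57915/ 4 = 14478.75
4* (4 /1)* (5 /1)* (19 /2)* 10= 7600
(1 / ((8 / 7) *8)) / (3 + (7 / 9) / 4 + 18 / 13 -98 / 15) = -4095 / 73168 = -0.06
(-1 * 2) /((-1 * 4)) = 1 /2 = 0.50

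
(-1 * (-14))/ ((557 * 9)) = 14/ 5013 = 0.00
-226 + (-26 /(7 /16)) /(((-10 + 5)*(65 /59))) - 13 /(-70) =-215.03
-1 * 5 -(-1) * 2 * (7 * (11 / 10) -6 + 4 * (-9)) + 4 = -348 / 5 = -69.60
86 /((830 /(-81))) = -8.39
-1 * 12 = -12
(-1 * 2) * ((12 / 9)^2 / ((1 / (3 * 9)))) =-96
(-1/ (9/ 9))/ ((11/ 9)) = -9/ 11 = -0.82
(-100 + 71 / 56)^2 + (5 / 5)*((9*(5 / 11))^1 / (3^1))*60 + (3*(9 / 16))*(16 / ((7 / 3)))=9841.43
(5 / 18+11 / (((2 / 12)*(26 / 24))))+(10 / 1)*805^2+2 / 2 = 1516393055 / 234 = 6480312.20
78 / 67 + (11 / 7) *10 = 7916 / 469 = 16.88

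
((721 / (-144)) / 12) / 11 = -0.04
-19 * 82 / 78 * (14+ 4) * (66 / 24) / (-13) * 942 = 12107997 / 169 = 71644.95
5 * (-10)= -50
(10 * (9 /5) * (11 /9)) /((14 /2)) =22 /7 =3.14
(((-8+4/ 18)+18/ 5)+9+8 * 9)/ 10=3457/ 450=7.68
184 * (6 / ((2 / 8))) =4416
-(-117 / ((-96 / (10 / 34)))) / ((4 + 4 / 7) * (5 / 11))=-3003 / 17408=-0.17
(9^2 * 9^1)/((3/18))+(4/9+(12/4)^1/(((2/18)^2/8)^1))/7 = 41866/9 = 4651.78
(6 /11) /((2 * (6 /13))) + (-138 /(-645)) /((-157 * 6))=1315939 /2227830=0.59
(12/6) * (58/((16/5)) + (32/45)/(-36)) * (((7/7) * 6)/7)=58661/1890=31.04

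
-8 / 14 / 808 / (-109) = 1 / 154126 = 0.00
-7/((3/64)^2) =-3185.78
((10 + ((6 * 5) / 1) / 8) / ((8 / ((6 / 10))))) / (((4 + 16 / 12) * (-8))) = -0.02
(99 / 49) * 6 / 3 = 198 / 49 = 4.04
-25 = -25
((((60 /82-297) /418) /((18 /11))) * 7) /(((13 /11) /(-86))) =13406239 /60762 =220.64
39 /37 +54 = 2037 /37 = 55.05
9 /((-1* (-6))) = 3 /2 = 1.50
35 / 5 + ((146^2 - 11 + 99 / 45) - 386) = 104641 / 5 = 20928.20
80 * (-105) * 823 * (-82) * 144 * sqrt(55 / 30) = 13605177600 * sqrt(66) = 110528985324.29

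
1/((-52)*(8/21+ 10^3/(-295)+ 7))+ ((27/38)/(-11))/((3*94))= -6374631/1262943110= -0.01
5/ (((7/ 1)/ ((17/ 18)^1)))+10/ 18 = 155/ 126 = 1.23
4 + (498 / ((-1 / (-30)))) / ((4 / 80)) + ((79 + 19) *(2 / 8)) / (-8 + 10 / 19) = 84859405 / 284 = 298800.72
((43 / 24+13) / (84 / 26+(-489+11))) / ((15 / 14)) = -6461 / 222192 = -0.03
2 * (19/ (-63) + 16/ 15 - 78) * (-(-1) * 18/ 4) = -24329/ 35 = -695.11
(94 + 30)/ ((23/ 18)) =2232/ 23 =97.04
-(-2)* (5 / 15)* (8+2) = 20 / 3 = 6.67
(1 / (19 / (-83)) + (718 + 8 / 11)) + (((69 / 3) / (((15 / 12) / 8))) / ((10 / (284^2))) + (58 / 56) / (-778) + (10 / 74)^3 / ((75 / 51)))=1187970.68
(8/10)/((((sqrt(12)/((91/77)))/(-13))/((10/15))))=-676 * sqrt(3)/495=-2.37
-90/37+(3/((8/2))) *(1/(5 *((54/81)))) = -3267/1480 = -2.21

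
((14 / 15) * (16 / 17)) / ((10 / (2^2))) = 448 / 1275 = 0.35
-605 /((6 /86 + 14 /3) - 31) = 645 /28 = 23.04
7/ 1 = 7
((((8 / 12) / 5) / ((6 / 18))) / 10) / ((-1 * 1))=-1 / 25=-0.04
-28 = -28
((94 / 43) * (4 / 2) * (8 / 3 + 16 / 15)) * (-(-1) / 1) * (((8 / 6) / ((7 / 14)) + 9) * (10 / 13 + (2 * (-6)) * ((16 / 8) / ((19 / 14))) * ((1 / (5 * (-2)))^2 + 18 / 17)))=-140273998144 / 40625325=-3452.87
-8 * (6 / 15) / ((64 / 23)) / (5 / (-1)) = 23 / 100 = 0.23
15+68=83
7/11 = 0.64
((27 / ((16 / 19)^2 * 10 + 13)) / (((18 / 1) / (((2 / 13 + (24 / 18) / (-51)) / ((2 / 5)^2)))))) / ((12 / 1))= 1146175 / 230819472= 0.00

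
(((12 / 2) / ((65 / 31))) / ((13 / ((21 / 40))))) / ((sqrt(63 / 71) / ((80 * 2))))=744 * sqrt(497) / 845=19.63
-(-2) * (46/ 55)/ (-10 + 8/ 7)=-322/ 1705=-0.19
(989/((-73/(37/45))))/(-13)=36593/42705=0.86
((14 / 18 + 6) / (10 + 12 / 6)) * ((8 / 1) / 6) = 61 / 81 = 0.75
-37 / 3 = -12.33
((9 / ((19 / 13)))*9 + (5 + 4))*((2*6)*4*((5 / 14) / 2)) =73440 / 133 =552.18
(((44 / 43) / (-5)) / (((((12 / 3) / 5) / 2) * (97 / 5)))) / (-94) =55 / 196037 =0.00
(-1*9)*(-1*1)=9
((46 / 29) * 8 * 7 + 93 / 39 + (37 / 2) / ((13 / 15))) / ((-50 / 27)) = -2291463 / 37700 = -60.78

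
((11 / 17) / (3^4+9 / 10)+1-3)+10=111494 / 13923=8.01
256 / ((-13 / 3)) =-768 / 13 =-59.08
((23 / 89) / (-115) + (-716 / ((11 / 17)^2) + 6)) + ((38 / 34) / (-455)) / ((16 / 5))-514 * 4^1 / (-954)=-1081992671937539 / 635731976880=-1701.96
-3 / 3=-1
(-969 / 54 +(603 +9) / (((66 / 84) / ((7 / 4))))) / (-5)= -266339 / 990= -269.03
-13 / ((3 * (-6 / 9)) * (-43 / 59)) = -767 / 86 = -8.92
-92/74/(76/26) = -299/703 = -0.43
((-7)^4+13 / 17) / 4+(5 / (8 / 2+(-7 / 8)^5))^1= 467658107 / 777002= 601.88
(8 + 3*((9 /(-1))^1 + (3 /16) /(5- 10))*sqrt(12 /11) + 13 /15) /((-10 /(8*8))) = -4256 /75 + 8676*sqrt(33) /275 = 124.49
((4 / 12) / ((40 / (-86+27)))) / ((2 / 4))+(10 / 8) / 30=-113 / 120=-0.94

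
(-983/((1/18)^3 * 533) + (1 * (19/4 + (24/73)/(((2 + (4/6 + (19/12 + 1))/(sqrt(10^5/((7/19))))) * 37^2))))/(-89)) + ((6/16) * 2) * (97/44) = -363700167034639280469615/33819274506965620816 + 41600 * sqrt(1330)/360515888911027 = -10754.23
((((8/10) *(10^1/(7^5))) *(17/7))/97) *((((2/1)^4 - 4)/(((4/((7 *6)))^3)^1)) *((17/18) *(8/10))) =20808/166355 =0.13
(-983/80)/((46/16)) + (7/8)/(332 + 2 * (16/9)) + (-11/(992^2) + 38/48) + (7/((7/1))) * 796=40628408400491/51264814080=792.52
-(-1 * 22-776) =798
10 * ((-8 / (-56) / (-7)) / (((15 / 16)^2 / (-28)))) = 2048 / 315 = 6.50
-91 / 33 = -2.76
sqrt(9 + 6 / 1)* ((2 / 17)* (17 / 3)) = 2* sqrt(15) / 3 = 2.58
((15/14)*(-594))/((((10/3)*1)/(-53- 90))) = 382239/14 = 27302.79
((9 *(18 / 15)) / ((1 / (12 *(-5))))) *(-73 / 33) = 15768 / 11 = 1433.45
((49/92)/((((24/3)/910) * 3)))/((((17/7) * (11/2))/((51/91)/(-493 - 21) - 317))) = -25429006435/53057136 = -479.28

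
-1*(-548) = 548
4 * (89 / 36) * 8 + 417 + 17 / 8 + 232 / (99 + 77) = 395647 / 792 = 499.55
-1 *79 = -79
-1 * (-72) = 72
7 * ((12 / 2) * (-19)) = -798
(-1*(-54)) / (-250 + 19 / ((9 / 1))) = -0.22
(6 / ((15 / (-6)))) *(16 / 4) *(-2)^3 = 384 / 5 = 76.80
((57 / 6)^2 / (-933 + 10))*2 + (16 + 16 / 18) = 277343 / 16614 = 16.69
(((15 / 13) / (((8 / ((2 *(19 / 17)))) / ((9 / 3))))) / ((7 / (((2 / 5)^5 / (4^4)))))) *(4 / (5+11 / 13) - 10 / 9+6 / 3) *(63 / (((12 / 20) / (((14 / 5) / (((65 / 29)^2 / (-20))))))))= -4750809 / 466862500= -0.01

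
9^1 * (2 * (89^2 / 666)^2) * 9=62742241 / 2738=22915.35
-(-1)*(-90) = -90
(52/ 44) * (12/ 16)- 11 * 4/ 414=7105/ 9108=0.78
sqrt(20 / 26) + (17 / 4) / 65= 17 / 260 + sqrt(130) / 13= 0.94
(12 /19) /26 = 6 /247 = 0.02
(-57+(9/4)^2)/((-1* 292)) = 831/4672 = 0.18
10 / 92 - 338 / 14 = -7739 / 322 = -24.03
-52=-52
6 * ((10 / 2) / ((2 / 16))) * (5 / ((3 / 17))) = 6800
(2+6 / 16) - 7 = -4.62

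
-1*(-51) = 51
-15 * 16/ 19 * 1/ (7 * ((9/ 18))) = -480/ 133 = -3.61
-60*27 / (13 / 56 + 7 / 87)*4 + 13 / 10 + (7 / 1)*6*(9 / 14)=-315274591 / 15230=-20700.89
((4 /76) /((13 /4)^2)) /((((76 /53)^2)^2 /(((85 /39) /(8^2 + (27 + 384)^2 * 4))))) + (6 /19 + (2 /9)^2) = 1739744741468959687 /4764176386568524224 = 0.37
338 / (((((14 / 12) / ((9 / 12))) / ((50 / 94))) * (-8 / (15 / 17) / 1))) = -570375 / 44744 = -12.75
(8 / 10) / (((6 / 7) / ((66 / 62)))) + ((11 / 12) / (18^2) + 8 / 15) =184373 / 120528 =1.53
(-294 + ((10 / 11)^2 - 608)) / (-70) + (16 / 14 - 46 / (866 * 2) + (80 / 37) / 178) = 169107965153 / 12077110430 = 14.00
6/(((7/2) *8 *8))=3/112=0.03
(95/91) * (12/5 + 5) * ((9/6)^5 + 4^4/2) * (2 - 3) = -3050317/2912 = -1047.50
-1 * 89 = -89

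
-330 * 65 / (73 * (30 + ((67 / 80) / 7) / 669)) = -618156000 / 63112807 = -9.79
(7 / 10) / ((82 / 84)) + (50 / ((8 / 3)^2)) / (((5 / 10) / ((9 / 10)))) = 87729 / 6560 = 13.37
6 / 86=3 / 43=0.07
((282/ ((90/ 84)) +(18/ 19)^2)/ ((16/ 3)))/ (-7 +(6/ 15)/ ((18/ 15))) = -536283/ 72200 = -7.43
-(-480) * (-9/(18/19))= -4560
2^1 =2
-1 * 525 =-525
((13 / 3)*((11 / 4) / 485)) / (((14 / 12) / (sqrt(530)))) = 143*sqrt(530) / 6790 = 0.48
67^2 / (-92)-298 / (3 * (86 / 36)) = -357523 / 3956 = -90.37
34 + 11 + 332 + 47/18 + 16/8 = 6869/18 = 381.61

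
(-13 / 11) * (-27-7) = 442 / 11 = 40.18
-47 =-47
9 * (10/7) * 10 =900/7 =128.57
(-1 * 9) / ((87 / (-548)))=1644 / 29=56.69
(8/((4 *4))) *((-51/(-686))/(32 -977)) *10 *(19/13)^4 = -2215457/1234349298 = -0.00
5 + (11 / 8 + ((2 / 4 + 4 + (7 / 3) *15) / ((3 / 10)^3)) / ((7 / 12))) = 1267213 / 504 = 2514.31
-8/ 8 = -1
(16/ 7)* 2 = 32/ 7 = 4.57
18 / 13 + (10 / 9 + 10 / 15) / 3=694 / 351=1.98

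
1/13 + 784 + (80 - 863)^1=14/13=1.08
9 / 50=0.18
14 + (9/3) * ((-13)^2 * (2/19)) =1280/19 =67.37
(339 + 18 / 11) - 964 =-6857 / 11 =-623.36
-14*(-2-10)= 168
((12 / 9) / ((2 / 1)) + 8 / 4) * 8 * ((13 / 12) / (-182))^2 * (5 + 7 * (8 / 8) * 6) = 47 / 1323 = 0.04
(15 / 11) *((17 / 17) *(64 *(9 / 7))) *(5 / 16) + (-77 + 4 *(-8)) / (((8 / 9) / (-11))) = 852507 / 616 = 1383.94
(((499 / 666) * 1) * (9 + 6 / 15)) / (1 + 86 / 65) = 304889 / 100566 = 3.03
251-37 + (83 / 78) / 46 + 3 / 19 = 214.18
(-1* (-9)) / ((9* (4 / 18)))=9 / 2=4.50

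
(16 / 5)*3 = 48 / 5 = 9.60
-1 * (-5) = 5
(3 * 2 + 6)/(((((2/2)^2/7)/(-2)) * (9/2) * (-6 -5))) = 112/33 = 3.39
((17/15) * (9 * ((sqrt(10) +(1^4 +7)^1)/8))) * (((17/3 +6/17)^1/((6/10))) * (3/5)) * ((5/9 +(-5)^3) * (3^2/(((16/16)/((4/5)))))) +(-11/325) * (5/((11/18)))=-3575954/65-34384 * sqrt(10)/5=-76761.03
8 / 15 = 0.53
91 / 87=1.05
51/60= 17/20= 0.85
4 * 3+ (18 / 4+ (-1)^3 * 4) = 25 / 2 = 12.50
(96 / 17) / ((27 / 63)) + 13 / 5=1341 / 85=15.78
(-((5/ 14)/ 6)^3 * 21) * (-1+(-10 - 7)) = 125/ 1568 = 0.08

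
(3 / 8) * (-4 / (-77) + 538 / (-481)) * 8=-118506 / 37037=-3.20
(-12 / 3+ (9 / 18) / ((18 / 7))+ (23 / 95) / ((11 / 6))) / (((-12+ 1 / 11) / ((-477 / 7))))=-7324441 / 348460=-21.02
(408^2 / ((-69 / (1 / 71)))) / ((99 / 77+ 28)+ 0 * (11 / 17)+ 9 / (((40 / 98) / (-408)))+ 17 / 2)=3884160 / 1024059199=0.00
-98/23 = -4.26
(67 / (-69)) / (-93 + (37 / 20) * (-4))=335 / 34638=0.01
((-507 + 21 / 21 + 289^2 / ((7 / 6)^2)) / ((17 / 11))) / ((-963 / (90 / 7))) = -328015820 / 623917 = -525.74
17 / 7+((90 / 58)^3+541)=93413631 / 170723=547.16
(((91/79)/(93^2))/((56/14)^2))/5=91/54661680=0.00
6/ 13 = 0.46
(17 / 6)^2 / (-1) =-289 / 36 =-8.03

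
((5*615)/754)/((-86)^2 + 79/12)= 18450/33489287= 0.00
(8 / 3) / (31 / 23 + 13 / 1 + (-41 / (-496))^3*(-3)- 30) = -22452404224 / 131800117527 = -0.17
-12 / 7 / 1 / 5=-12 / 35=-0.34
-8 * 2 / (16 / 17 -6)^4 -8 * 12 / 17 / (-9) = 0.60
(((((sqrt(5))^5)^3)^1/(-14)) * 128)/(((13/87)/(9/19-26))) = 210975000000 * sqrt(5)/1729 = 272848144.33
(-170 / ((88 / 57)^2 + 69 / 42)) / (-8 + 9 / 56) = 433026720 / 80399777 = 5.39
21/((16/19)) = 399/16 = 24.94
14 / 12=7 / 6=1.17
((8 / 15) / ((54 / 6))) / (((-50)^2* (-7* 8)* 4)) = -1 / 9450000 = -0.00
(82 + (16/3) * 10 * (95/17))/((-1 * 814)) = -881/1887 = -0.47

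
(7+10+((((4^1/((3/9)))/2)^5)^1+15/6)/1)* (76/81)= 197486/27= 7314.30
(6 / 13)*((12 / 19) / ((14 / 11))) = 396 / 1729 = 0.23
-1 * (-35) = 35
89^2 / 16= 7921 / 16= 495.06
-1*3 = -3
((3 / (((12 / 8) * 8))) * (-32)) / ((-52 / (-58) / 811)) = -94076 / 13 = -7236.62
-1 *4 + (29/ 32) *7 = 75/ 32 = 2.34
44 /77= 4 /7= 0.57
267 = 267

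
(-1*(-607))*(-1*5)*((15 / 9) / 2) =-15175 / 6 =-2529.17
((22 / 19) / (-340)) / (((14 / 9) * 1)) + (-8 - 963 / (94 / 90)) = -1976616073 / 2125340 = -930.02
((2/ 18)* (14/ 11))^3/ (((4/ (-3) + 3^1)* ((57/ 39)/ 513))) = 35672/ 59895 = 0.60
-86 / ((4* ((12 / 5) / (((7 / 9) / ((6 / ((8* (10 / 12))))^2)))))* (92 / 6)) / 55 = -0.01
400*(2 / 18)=400 / 9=44.44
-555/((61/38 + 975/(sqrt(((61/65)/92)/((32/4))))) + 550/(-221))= -16961600162000 *sqrt(182390)/356376971679340531 - 234369746390/356376971679340531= -0.02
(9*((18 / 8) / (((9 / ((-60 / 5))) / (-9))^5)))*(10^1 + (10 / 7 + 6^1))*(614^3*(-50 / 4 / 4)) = -444678593737075200 / 7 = -63525513391010742.86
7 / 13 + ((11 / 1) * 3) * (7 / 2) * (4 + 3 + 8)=45059 / 26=1733.04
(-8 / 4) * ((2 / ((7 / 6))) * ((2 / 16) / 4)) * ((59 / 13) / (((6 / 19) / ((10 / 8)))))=-5605 / 2912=-1.92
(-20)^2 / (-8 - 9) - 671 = -11807 / 17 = -694.53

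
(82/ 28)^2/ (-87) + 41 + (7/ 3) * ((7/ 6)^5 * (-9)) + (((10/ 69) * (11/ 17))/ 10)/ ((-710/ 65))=-458971922389/ 102250203552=-4.49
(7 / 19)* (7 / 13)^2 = 343 / 3211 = 0.11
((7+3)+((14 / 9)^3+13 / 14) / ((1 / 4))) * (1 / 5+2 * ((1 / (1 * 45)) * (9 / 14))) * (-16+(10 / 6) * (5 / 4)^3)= -44907344 / 535815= -83.81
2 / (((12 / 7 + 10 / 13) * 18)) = 91 / 2034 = 0.04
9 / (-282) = -3 / 94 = -0.03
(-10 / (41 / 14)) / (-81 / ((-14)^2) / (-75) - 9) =686000 / 1806993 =0.38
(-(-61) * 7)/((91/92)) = 5612/13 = 431.69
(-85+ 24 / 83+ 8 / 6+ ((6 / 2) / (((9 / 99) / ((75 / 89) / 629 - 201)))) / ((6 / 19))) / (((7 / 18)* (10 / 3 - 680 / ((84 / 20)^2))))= 55556105039946 / 36079474595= 1539.83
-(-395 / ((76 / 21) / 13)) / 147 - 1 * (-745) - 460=156755 / 532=294.65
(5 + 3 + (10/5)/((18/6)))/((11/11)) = 26/3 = 8.67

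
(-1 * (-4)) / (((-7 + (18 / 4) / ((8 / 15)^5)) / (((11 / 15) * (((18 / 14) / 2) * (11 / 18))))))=0.01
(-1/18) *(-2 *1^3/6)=1/54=0.02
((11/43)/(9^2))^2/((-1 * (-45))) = 121/545908005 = 0.00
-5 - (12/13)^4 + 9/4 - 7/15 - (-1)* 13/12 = -1224992/428415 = -2.86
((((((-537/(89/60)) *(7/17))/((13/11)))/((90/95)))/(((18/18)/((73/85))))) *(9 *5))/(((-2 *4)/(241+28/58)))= 6024442412835/38787268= 155320.10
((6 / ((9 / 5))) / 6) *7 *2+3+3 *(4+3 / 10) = 2131 / 90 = 23.68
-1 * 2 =-2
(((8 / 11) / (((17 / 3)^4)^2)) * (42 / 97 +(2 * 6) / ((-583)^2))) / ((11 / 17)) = 749345036976 / 1636954709604784889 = 0.00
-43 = -43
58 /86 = 29 /43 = 0.67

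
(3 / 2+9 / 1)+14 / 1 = 49 / 2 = 24.50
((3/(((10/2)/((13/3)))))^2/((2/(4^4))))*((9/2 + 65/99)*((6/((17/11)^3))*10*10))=10689755648/14739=725270.08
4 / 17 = 0.24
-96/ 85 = -1.13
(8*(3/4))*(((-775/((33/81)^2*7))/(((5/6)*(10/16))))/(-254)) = 3254256/107569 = 30.25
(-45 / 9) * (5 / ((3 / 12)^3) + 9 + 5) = -1670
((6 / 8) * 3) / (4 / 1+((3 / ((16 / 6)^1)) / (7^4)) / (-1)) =43218 / 76823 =0.56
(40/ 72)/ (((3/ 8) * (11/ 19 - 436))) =-0.00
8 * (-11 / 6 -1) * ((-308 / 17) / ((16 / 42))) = 1078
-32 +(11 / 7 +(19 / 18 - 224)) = -31925 / 126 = -253.37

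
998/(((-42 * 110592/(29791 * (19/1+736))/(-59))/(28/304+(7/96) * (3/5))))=38736.29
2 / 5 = 0.40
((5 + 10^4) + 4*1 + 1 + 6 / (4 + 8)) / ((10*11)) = 20021 / 220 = 91.00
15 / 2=7.50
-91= -91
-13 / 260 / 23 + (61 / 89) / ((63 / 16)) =443353 / 2579220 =0.17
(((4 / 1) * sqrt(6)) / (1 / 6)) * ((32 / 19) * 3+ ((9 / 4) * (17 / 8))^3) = 213587073 * sqrt(6) / 77824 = 6722.60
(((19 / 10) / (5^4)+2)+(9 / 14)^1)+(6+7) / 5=114754 / 21875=5.25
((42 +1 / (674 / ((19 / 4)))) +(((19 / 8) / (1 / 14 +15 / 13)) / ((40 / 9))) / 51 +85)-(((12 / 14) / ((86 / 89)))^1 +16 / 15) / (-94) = 1102090849701311 / 8675395367520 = 127.04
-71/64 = -1.11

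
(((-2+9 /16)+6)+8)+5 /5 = 217 /16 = 13.56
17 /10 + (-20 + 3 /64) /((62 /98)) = -296001 /9920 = -29.84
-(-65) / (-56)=-65 / 56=-1.16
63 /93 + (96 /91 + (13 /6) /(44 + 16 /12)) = 1.78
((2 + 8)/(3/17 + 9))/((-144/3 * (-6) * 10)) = 17/44928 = 0.00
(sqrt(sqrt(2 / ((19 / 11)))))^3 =19^(1 / 4) *22^(3 / 4) / 19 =1.12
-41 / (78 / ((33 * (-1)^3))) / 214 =451 / 5564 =0.08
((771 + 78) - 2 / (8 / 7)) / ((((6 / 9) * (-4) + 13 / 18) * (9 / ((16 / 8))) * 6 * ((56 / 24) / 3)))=-10167 / 490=-20.75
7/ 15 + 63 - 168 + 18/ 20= -3109/ 30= -103.63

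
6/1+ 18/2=15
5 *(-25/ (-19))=125/ 19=6.58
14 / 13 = 1.08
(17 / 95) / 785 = 17 / 74575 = 0.00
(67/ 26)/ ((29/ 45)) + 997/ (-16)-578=-3838245/ 6032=-636.31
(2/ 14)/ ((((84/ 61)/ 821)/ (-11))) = -550891/ 588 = -936.89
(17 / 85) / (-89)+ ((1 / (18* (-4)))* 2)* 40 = -4459 / 4005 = -1.11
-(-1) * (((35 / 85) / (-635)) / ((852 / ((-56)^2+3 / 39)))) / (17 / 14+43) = -1997681 / 37005497490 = -0.00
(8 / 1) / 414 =4 / 207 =0.02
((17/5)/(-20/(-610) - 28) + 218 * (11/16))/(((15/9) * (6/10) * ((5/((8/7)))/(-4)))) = -2919764/21325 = -136.92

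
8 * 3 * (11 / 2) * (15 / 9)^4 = 27500 / 27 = 1018.52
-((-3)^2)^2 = -81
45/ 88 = 0.51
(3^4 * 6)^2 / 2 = 118098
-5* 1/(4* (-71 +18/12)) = 5/278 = 0.02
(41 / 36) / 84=41 / 3024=0.01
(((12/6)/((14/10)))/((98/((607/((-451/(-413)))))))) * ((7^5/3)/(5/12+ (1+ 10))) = 245677180/61787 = 3976.20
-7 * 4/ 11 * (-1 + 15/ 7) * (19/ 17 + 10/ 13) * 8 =-106752/ 2431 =-43.91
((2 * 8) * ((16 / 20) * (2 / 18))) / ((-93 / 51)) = -0.78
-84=-84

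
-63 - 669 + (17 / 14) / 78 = -799327 / 1092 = -731.98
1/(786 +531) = 1/1317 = 0.00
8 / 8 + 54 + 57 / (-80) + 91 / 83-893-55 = -5926971 / 6640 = -892.62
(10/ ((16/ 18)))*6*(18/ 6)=405/ 2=202.50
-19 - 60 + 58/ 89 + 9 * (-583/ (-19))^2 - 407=256657333/ 32129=7988.34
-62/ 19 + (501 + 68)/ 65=6781/ 1235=5.49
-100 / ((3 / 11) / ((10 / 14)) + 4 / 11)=-5500 / 41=-134.15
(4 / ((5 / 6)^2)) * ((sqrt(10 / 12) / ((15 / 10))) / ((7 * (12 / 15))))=4 * sqrt(30) / 35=0.63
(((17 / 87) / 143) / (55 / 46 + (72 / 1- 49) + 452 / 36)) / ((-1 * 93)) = -46 / 115058515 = -0.00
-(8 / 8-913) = 912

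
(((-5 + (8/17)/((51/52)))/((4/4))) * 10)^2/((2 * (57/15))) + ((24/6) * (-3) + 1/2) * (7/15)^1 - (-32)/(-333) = 1391799612791/5284373670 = 263.38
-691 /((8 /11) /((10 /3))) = -38005 /12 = -3167.08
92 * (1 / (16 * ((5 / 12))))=69 / 5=13.80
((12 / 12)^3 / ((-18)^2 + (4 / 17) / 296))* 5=6290 / 407593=0.02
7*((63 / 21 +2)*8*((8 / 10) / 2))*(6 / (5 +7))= 56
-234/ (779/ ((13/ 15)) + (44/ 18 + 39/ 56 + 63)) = -0.24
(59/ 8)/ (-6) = -59/ 48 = -1.23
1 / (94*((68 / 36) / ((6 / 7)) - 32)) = -0.00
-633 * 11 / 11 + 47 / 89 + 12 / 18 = -168692 / 267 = -631.81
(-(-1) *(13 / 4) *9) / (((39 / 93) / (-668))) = -46593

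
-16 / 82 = -8 / 41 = -0.20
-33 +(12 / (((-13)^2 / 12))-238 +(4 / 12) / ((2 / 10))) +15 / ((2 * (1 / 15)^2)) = 1438885 / 1014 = 1419.02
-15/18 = -5/6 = -0.83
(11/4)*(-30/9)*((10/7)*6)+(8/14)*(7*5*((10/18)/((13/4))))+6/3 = -59912/819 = -73.15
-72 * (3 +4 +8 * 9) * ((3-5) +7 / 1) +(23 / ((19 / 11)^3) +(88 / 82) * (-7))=-7998725799 / 281219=-28443.05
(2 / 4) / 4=1 / 8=0.12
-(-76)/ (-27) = -76/ 27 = -2.81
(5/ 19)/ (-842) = -5/ 15998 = -0.00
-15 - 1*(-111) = 96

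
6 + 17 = 23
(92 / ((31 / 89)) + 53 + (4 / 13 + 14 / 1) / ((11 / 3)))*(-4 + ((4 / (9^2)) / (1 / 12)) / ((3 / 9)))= -9487540 / 13299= -713.40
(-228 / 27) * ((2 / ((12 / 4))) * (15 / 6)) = -380 / 27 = -14.07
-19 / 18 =-1.06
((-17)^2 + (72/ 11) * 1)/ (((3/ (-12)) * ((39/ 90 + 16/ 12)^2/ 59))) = -22347.40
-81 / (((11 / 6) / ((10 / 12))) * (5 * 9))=-9 / 11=-0.82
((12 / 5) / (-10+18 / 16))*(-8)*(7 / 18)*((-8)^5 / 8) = -3670016 / 1065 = -3446.02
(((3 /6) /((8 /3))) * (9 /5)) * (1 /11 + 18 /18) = 81 /220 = 0.37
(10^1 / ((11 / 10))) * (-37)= -3700 / 11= -336.36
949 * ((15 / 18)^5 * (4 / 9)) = 2965625 / 17496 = 169.50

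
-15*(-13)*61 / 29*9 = 107055 / 29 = 3691.55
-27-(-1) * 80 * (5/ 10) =13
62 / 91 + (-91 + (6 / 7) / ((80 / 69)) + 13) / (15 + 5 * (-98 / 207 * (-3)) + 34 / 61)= -947172781 / 347150440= -2.73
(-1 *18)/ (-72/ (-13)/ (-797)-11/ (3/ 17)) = 559494/ 1937723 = 0.29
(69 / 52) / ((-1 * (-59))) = 69 / 3068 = 0.02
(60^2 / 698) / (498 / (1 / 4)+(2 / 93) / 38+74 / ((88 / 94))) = 69973200 / 28097935207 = 0.00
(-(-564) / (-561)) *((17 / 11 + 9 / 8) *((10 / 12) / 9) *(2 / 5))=-11045 / 111078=-0.10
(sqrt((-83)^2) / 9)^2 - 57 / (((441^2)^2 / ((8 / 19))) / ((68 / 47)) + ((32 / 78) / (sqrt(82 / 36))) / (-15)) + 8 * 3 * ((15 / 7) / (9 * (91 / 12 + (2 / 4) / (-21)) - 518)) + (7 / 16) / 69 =56735277964079806522483292988078128337460627 / 667934116009209938471828096899765627783056 - 52629258240 * sqrt(82) / 1778544406052880133177302582919993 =84.94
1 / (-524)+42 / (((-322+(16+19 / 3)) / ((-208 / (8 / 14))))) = 51.01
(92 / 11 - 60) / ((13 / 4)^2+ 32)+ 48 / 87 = -143696 / 217239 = -0.66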